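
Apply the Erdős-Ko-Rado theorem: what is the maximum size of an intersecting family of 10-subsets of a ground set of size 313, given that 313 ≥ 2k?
max |F| = C(312, 9) = 68715714220101520

Erdős-Ko-Rado (1961): when n ≥ 2k, max |F| = C(n−1, k−1). The bound is attained by the star {A : i ∈ A} for any fixed i ∈ [n]. Here C(313−1, 10−1) = C(312, 9) = 68715714220101520.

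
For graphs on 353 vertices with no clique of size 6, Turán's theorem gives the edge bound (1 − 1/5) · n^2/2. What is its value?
Turán density bound = (4/5) · 353^2/2 = 249218/5 ≈ 49843.6

Turán's theorem: ex(n, K_{r+1}) is achieved by the complete r-partite Turán graph T(n, r) with parts as balanced as possible, and is at most (1 − 1/r) · n^2/2. For r = 5, n = 353: the density bound is (4/5) · 124609/2 = 249218/5 ≈ 49843.6. The integer-valued extremum is e(T(353, 5)) = 49843, which is strictly less than the density bound 249218/5 since 5 ∤ 353 (the parts of T(353, 5) cannot all be equal).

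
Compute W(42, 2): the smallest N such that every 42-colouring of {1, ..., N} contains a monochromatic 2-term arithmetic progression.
W(42, 2) = 42 + 1 = 43

A 2-term AP is any pair of integers, so a monochromatic 2-AP exists iff some colour is used at least twice. With 42 colours, the colouring i ↦ i on {1, ..., 42} uses each colour once, avoiding any monochromatic pair, so W(42, 2) > 42. For {1, ..., 43}, pigeonhole forces two integers of the same colour, which form a monochromatic 2-AP. Hence W(42, 2) = 43.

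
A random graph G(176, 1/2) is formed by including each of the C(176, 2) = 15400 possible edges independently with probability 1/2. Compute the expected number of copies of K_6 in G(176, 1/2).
E[# K_6] = C(176, 6) · (1/2)^C(6, 2) = 37873734360 / 2^15 = 4734216795/4096 ≈ 1155814.647217

For each 6-subset S of vertices (there are C(176, 6) = 37873734360 such S), let X_S = 1 if S induces a K_6 (all C(6, 2) = 15 edges present). Then P(X_S = 1) = (1/2)^15 = 1/32768. By linearity of expectation, E[# K_6] = C(176, 6) · (1/2)^15 = 37873734360 / 32768 = 4734216795/4096 ≈ 1155814.647217.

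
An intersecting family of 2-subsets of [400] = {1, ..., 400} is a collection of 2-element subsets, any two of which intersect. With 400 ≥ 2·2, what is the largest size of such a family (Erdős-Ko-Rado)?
max |F| = C(399, 1) = 399

The Erdős-Ko-Rado theorem states: for n ≥ 2k, an intersecting family of k-subsets of an n-element set has size at most C(n − 1, k − 1), with equality for 'star' families {A ⊆ [n] : |A| = k, i ∈ A} (fix an element i). For n = 400, k = 2: C(399, 1) = 399.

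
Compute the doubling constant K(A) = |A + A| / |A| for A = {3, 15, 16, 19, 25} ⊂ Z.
K = |A + A| / |A| = 15/5 = 3

Enumerate A + A = {a + b : a, b ∈ A}. With |A| = 5, there are |A|^2 = 25 ordered sum pairs; collecting distinct values, A + A = {6, 18, 19, 22, 28, 30, 31, 32, 34, 35, 38, 40, 41, 44, 50}, so |A + A| = 15. Thus K = 15/5 = 3. For comparison, the minimum possible |A + A| over all 5-element sets is 2·5 − 1 = 9 (so min K = 9/5), attained only by arithmetic progressions.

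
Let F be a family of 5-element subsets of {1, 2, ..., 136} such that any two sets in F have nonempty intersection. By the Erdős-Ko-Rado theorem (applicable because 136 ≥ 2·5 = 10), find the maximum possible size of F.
max |F| = C(135, 4) = 13232835

Erdős-Ko-Rado (1961): when n ≥ 2k, max |F| = C(n−1, k−1). The bound is attained by the star {A : i ∈ A} for any fixed i ∈ [n]. Here C(136−1, 5−1) = C(135, 4) = 13232835.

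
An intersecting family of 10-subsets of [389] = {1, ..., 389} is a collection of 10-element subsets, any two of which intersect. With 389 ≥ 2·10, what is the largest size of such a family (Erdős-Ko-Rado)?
max |F| = C(388, 9) = 500183804382475840

Erdős-Ko-Rado (1961): when n ≥ 2k, max |F| = C(n−1, k−1). The bound is attained by the star {A : i ∈ A} for any fixed i ∈ [n]. Here C(389−1, 10−1) = C(388, 9) = 500183804382475840.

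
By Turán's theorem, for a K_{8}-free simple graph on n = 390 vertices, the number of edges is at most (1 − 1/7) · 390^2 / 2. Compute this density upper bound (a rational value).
Turán density bound = (6/7) · 390^2/2 = 456300/7 ≈ 65185.7143

Turán's theorem: ex(n, K_{r+1}) is achieved by the complete r-partite Turán graph T(n, r) with parts as balanced as possible, and is at most (1 − 1/r) · n^2/2. For r = 7, n = 390: the density bound is (6/7) · 152100/2 = 456300/7 ≈ 65185.7143. The integer-valued extremum is e(T(390, 7)) = 65185, which is strictly less than the density bound 456300/7 since 7 ∤ 390 (the parts of T(390, 7) cannot all be equal).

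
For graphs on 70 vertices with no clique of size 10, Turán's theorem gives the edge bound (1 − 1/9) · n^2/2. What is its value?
Turán density bound = (8/9) · 70^2/2 = 19600/9 ≈ 2177.7778

Turán's theorem: ex(n, K_{r+1}) is achieved by the complete r-partite Turán graph T(n, r) with parts as balanced as possible, and is at most (1 − 1/r) · n^2/2. For r = 9, n = 70: the density bound is (8/9) · 4900/2 = 19600/9 ≈ 2177.7778. The integer-valued extremum is e(T(70, 9)) = 2177, which is strictly less than the density bound 19600/9 since 9 ∤ 70 (the parts of T(70, 9) cannot all be equal).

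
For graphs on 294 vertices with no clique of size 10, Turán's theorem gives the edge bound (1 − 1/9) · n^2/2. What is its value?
Turán density bound = (8/9) · 294^2/2 = 38416

Turán's theorem: ex(n, K_{r+1}) is achieved by the complete r-partite Turán graph T(n, r) with parts as balanced as possible, and is at most (1 − 1/r) · n^2/2. For r = 9, n = 294: the density bound is (8/9) · 86436/2 = 38416. The integer-valued extremum is e(T(294, 9)) = 38415, which is strictly less than the density bound 38416 since 9 ∤ 294 (the parts of T(294, 9) cannot all be equal).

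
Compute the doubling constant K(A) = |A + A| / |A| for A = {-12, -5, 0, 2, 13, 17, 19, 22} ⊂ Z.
K = |A + A| / |A| = 33/8

Enumerate A + A = {a + b : a, b ∈ A}. With |A| = 8, there are |A|^2 = 64 ordered sum pairs; collecting distinct values, A + A = {-24, -17, -12, -10, -5, -3, 0, 1, 2, 4, 5, 7, 8, 10, 12, 13, 14, 15, 17, 19, 21, 22, 24, 26, 30, 32, 34, 35, 36, 38, 39, 41, 44}, so |A + A| = 33. Thus K = 33/8. For comparison, the minimum possible |A + A| over all 8-element sets is 2·8 − 1 = 15 (so min K = 15/8), attained only by arithmetic progressions.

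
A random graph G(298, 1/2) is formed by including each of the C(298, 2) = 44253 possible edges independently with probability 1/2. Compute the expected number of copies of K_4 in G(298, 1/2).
E[# K_4] = C(298, 4) · (1/2)^C(4, 2) = 322014330 / 2^6 = 161007165/32 = 5031473.90625

For each 4-subset S of vertices (there are C(298, 4) = 322014330 such S), let X_S = 1 if S induces a K_4 (all C(4, 2) = 6 edges present). Then P(X_S = 1) = (1/2)^6 = 1/64. By linearity of expectation, E[# K_4] = C(298, 4) · (1/2)^6 = 322014330 / 64 = 161007165/32 = 5031473.90625.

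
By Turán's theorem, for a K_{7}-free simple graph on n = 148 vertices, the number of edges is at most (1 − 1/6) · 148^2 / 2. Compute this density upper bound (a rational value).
Turán density bound = (5/6) · 148^2/2 = 27380/3 ≈ 9126.6667

Turán's theorem: ex(n, K_{r+1}) is achieved by the complete r-partite Turán graph T(n, r) with parts as balanced as possible, and is at most (1 − 1/r) · n^2/2. For r = 6, n = 148: the density bound is (5/6) · 21904/2 = 27380/3 ≈ 9126.6667. The integer-valued extremum is e(T(148, 6)) = 9126, which is strictly less than the density bound 27380/3 since 6 ∤ 148 (the parts of T(148, 6) cannot all be equal).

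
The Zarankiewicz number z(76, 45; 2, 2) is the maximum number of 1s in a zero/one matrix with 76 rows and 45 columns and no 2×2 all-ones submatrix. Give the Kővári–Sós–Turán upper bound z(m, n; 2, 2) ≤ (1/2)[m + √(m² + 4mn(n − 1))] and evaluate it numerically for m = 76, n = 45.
z(76, 45; 2, 2) ≤ (1/2)[76 + √(76² + 4·76·45·44)] = (1/2)[76 + √607696] = 427.7743

Kővári–Sós–Turán: let r_1, ..., r_76 be the row sums and z = Σ r_i the total number of 1s. Each pair of columns can share at most one row with both entries 1 (else a 2×2 all-ones block appears), so Σ_i C(r_i, 2) ≤ C(45, 2) = 990. By convexity Σ_i C(r_i, 2) ≥ 76·C(z/76, 2) = z(z − 76)/(2·76), giving z² − 76z − 76·45·44 ≤ 0 and hence z ≤ (1/2)[76 + √(5776 + 4·150480)] = (1/2)[76 + √607696] ≈ (1/2)(76 + 779.5486) = 427.7743.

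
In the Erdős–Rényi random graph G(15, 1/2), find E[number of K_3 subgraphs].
E[# K_3] = C(15, 3) · (1/2)^C(3, 2) = 455 / 2^3 = 56.875

For each 3-subset S of vertices (there are C(15, 3) = 455 such S), let X_S = 1 if S induces a K_3 (all C(3, 2) = 3 edges present). Then P(X_S = 1) = (1/2)^3 = 1/8. By linearity of expectation, E[# K_3] = C(15, 3) · (1/2)^3 = 455 / 8 = 56.875.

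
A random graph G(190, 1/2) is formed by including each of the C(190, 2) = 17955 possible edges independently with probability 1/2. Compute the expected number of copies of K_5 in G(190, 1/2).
E[# K_5] = C(190, 5) · (1/2)^C(5, 2) = 1956800538 / 2^10 = 978400269/512 ≈ 1910938.025391

For each 5-subset S of vertices (there are C(190, 5) = 1956800538 such S), let X_S = 1 if S induces a K_5 (all C(5, 2) = 10 edges present). Then P(X_S = 1) = (1/2)^10 = 1/1024. By linearity of expectation, E[# K_5] = C(190, 5) · (1/2)^10 = 1956800538 / 1024 = 978400269/512 ≈ 1910938.025391.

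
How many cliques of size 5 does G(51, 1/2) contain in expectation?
E[# K_5] = C(51, 5) · (1/2)^C(5, 2) = 2349060 / 2^10 = 587265/256 ≈ 2294.003906

For each 5-subset S of vertices (there are C(51, 5) = 2349060 such S), let X_S = 1 if S induces a K_5 (all C(5, 2) = 10 edges present). Then P(X_S = 1) = (1/2)^10 = 1/1024. By linearity of expectation, E[# K_5] = C(51, 5) · (1/2)^10 = 2349060 / 1024 = 587265/256 ≈ 2294.003906.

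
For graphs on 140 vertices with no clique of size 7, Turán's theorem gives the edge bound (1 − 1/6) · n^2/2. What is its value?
Turán density bound = (5/6) · 140^2/2 = 24500/3 ≈ 8166.6667

Turán's theorem: ex(n, K_{r+1}) is achieved by the complete r-partite Turán graph T(n, r) with parts as balanced as possible, and is at most (1 − 1/r) · n^2/2. For r = 6, n = 140: the density bound is (5/6) · 19600/2 = 24500/3 ≈ 8166.6667. The integer-valued extremum is e(T(140, 6)) = 8166, which is strictly less than the density bound 24500/3 since 6 ∤ 140 (the parts of T(140, 6) cannot all be equal).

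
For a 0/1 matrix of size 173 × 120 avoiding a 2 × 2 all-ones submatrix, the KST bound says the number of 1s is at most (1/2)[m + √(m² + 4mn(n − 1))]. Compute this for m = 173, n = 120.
z(173, 120; 2, 2) ≤ (1/2)[173 + √(173² + 4·173·120·119)] = (1/2)[173 + √9911689] = 1660.6418

Kővári–Sós–Turán: let r_1, ..., r_173 be the row sums and z = Σ r_i the total number of 1s. Each pair of columns can share at most one row with both entries 1 (else a 2×2 all-ones block appears), so Σ_i C(r_i, 2) ≤ C(120, 2) = 7140. By convexity Σ_i C(r_i, 2) ≥ 173·C(z/173, 2) = z(z − 173)/(2·173), giving z² − 173z − 173·120·119 ≤ 0 and hence z ≤ (1/2)[173 + √(29929 + 4·2470440)] = (1/2)[173 + √9911689] ≈ (1/2)(173 + 3148.2835) = 1660.6418.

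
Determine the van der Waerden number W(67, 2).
W(67, 2) = 67 + 1 = 68

A 2-term AP is any pair of integers, so a monochromatic 2-AP exists iff some colour is used at least twice. With 67 colours, the colouring i ↦ i on {1, ..., 67} uses each colour once, avoiding any monochromatic pair, so W(67, 2) > 67. For {1, ..., 68}, pigeonhole forces two integers of the same colour, which form a monochromatic 2-AP. Hence W(67, 2) = 68.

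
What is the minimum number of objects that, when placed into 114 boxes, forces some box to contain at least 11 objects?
n = (11 − 1)·114 + 1 = 1141

By the generalised pigeonhole principle, to guarantee some box contains ≥ r objects we need more than (r − 1) · k objects total. Threshold: n = (r − 1) · k + 1. With r = 11 and k = 114: n = 10 · 114 + 1 = 1140 + 1 = 1141. For n = 1140 = 10 · 114, we can put exactly 10 objects in every box, avoiding 11 in any single one — so 1141 is tight.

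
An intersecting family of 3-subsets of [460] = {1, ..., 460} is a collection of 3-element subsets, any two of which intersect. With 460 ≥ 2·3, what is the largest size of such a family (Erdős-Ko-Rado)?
max |F| = C(459, 2) = 105111

Erdős-Ko-Rado (1961): when n ≥ 2k, max |F| = C(n−1, k−1). The bound is attained by the star {A : i ∈ A} for any fixed i ∈ [n]. Here C(460−1, 3−1) = C(459, 2) = 105111.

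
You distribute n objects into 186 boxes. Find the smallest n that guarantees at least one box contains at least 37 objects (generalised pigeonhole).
n = (37 − 1)·186 + 1 = 6697

By the generalised pigeonhole principle, to guarantee some box contains ≥ r objects we need more than (r − 1) · k objects total. Threshold: n = (r − 1) · k + 1. With r = 37 and k = 186: n = 36 · 186 + 1 = 6696 + 1 = 6697. For n = 6696 = 36 · 186, we can put exactly 36 objects in every box, avoiding 37 in any single one — so 6697 is tight.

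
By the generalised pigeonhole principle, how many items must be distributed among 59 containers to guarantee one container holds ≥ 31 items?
n = (31 − 1)·59 + 1 = 1771

By the generalised pigeonhole principle, to guarantee some box contains ≥ r objects we need more than (r − 1) · k objects total. Threshold: n = (r − 1) · k + 1. With r = 31 and k = 59: n = 30 · 59 + 1 = 1770 + 1 = 1771. For n = 1770 = 30 · 59, we can put exactly 30 objects in every box, avoiding 31 in any single one — so 1771 is tight.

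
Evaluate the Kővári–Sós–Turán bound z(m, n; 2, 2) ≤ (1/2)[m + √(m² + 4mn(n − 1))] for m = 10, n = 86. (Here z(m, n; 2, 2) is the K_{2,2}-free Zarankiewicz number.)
z(10, 86; 2, 2) ≤ (1/2)[10 + √(10² + 4·10·86·85)] = (1/2)[10 + √292500] = 275.4163

Kővári–Sós–Turán: let r_1, ..., r_10 be the row sums and z = Σ r_i the total number of 1s. Each pair of columns can share at most one row with both entries 1 (else a 2×2 all-ones block appears), so Σ_i C(r_i, 2) ≤ C(86, 2) = 3655. By convexity Σ_i C(r_i, 2) ≥ 10·C(z/10, 2) = z(z − 10)/(2·10), giving z² − 10z − 10·86·85 ≤ 0 and hence z ≤ (1/2)[10 + √(100 + 4·73100)] = (1/2)[10 + √292500] ≈ (1/2)(10 + 540.8327) = 275.4163.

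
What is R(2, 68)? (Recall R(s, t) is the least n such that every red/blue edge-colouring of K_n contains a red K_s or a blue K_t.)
R(2, 68) = 68

R(2, k) = k for all k ≥ 2: in a 2-colouring of K_k, either some edge is red (a red K_2) or all edges are blue (a blue K_k). And K_{67} coloured all-blue has no blue K_68, so R(2, 68) > 67. Hence R(2, 68) = 68.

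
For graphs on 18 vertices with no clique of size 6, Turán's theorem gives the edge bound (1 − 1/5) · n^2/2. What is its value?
Turán density bound = (4/5) · 18^2/2 = 648/5 ≈ 129.6

Turán's theorem: ex(n, K_{r+1}) is achieved by the complete r-partite Turán graph T(n, r) with parts as balanced as possible, and is at most (1 − 1/r) · n^2/2. For r = 5, n = 18: the density bound is (4/5) · 324/2 = 648/5 ≈ 129.6. The integer-valued extremum is e(T(18, 5)) = 129, which is strictly less than the density bound 648/5 since 5 ∤ 18 (the parts of T(18, 5) cannot all be equal).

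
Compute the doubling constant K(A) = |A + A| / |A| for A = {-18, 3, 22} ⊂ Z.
K = |A + A| / |A| = 6/3 = 2

Enumerate A + A = {a + b : a, b ∈ A}. With |A| = 3, there are |A|^2 = 9 ordered sum pairs; collecting distinct values, A + A = {-36, -15, 4, 6, 25, 44}, so |A + A| = 6. Thus K = 6/3 = 2. For comparison, the minimum possible |A + A| over all 3-element sets is 2·3 − 1 = 5 (so min K = 5/3), attained only by arithmetic progressions.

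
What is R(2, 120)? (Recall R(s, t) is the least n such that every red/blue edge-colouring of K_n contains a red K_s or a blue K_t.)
R(2, 120) = 120

R(2, k) = k for all k ≥ 2: in a 2-colouring of K_k, either some edge is red (a red K_2) or all edges are blue (a blue K_k). And K_{119} coloured all-blue has no blue K_120, so R(2, 120) > 119. Hence R(2, 120) = 120.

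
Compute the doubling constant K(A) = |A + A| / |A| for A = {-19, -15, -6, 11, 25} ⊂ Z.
K = |A + A| / |A| = 15/5 = 3

Enumerate A + A = {a + b : a, b ∈ A}. With |A| = 5, there are |A|^2 = 25 ordered sum pairs; collecting distinct values, A + A = {-38, -34, -30, -25, -21, -12, -8, -4, 5, 6, 10, 19, 22, 36, 50}, so |A + A| = 15. Thus K = 15/5 = 3. For comparison, the minimum possible |A + A| over all 5-element sets is 2·5 − 1 = 9 (so min K = 9/5), attained only by arithmetic progressions.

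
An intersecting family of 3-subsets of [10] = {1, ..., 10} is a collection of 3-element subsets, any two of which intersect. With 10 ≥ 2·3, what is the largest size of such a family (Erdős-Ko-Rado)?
max |F| = C(9, 2) = 36

Erdős-Ko-Rado (1961): when n ≥ 2k, max |F| = C(n−1, k−1). The bound is attained by the star {A : i ∈ A} for any fixed i ∈ [n]. Here C(10−1, 3−1) = C(9, 2) = 36.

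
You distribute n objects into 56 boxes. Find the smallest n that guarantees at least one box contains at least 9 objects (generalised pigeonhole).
n = (9 − 1)·56 + 1 = 449

By the generalised pigeonhole principle, to guarantee some box contains ≥ r objects we need more than (r − 1) · k objects total. Threshold: n = (r − 1) · k + 1. With r = 9 and k = 56: n = 8 · 56 + 1 = 448 + 1 = 449. For n = 448 = 8 · 56, we can put exactly 8 objects in every box, avoiding 9 in any single one — so 449 is tight.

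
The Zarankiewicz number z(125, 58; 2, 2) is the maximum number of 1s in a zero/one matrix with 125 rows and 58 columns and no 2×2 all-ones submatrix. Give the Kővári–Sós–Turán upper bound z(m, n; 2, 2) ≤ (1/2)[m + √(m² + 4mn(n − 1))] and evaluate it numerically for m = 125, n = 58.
z(125, 58; 2, 2) ≤ (1/2)[125 + √(125² + 4·125·58·57)] = (1/2)[125 + √1668625] = 708.3763

Kővári–Sós–Turán: let r_1, ..., r_125 be the row sums and z = Σ r_i the total number of 1s. Each pair of columns can share at most one row with both entries 1 (else a 2×2 all-ones block appears), so Σ_i C(r_i, 2) ≤ C(58, 2) = 1653. By convexity Σ_i C(r_i, 2) ≥ 125·C(z/125, 2) = z(z − 125)/(2·125), giving z² − 125z − 125·58·57 ≤ 0 and hence z ≤ (1/2)[125 + √(15625 + 4·413250)] = (1/2)[125 + √1668625] ≈ (1/2)(125 + 1291.7527) = 708.3763.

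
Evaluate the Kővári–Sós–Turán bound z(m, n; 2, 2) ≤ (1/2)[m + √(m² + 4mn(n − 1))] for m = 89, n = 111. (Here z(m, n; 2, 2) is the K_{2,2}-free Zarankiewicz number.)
z(89, 111; 2, 2) ≤ (1/2)[89 + √(89² + 4·89·111·110)] = (1/2)[89 + √4354681] = 1087.8936

Kővári–Sós–Turán: let r_1, ..., r_89 be the row sums and z = Σ r_i the total number of 1s. Each pair of columns can share at most one row with both entries 1 (else a 2×2 all-ones block appears), so Σ_i C(r_i, 2) ≤ C(111, 2) = 6105. By convexity Σ_i C(r_i, 2) ≥ 89·C(z/89, 2) = z(z − 89)/(2·89), giving z² − 89z − 89·111·110 ≤ 0 and hence z ≤ (1/2)[89 + √(7921 + 4·1086690)] = (1/2)[89 + √4354681] ≈ (1/2)(89 + 2086.7872) = 1087.8936.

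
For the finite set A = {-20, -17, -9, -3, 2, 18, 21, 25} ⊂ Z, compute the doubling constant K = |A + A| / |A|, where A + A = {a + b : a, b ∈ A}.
K = |A + A| / |A| = 33/8

Enumerate A + A = {a + b : a, b ∈ A}. With |A| = 8, there are |A|^2 = 64 ordered sum pairs; collecting distinct values, A + A = {-40, -37, -34, -29, -26, -23, -20, -18, -15, -12, -7, -6, -2, -1, 1, 4, 5, 8, 9, 12, 15, 16, 18, 20, 22, 23, 27, 36, 39, 42, 43, 46, 50}, so |A + A| = 33. Thus K = 33/8. For comparison, the minimum possible |A + A| over all 8-element sets is 2·8 − 1 = 15 (so min K = 15/8), attained only by arithmetic progressions.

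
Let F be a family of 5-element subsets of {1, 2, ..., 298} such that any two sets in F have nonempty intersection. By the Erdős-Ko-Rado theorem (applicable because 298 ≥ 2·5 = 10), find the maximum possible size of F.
max |F| = C(297, 4) = 317691990

The Erdős-Ko-Rado theorem states: for n ≥ 2k, an intersecting family of k-subsets of an n-element set has size at most C(n − 1, k − 1), with equality for 'star' families {A ⊆ [n] : |A| = k, i ∈ A} (fix an element i). For n = 298, k = 5: C(297, 4) = 317691990.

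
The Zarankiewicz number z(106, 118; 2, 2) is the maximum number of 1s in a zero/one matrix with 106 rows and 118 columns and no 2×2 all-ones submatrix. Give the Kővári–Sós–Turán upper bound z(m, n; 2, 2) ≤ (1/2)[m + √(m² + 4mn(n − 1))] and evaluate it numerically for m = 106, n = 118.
z(106, 118; 2, 2) ≤ (1/2)[106 + √(106² + 4·106·118·117)] = (1/2)[106 + √5864980] = 1263.886

Kővári–Sós–Turán: let r_1, ..., r_106 be the row sums and z = Σ r_i the total number of 1s. Each pair of columns can share at most one row with both entries 1 (else a 2×2 all-ones block appears), so Σ_i C(r_i, 2) ≤ C(118, 2) = 6903. By convexity Σ_i C(r_i, 2) ≥ 106·C(z/106, 2) = z(z − 106)/(2·106), giving z² − 106z − 106·118·117 ≤ 0 and hence z ≤ (1/2)[106 + √(11236 + 4·1463436)] = (1/2)[106 + √5864980] ≈ (1/2)(106 + 2421.7721) = 1263.886.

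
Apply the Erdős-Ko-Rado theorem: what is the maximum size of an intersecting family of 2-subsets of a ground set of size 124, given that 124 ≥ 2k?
max |F| = C(123, 1) = 123

Erdős-Ko-Rado (1961): when n ≥ 2k, max |F| = C(n−1, k−1). The bound is attained by the star {A : i ∈ A} for any fixed i ∈ [n]. Here C(124−1, 2−1) = C(123, 1) = 123.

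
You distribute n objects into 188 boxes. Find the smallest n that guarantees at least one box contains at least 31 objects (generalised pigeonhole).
n = (31 − 1)·188 + 1 = 5641

By the generalised pigeonhole principle, to guarantee some box contains ≥ r objects we need more than (r − 1) · k objects total. Threshold: n = (r − 1) · k + 1. With r = 31 and k = 188: n = 30 · 188 + 1 = 5640 + 1 = 5641. For n = 5640 = 30 · 188, we can put exactly 30 objects in every box, avoiding 31 in any single one — so 5641 is tight.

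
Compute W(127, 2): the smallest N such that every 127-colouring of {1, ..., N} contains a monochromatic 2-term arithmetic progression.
W(127, 2) = 127 + 1 = 128

A 2-term AP is any pair of integers, so a monochromatic 2-AP exists iff some colour is used at least twice. With 127 colours, the colouring i ↦ i on {1, ..., 127} uses each colour once, avoiding any monochromatic pair, so W(127, 2) > 127. For {1, ..., 128}, pigeonhole forces two integers of the same colour, which form a monochromatic 2-AP. Hence W(127, 2) = 128.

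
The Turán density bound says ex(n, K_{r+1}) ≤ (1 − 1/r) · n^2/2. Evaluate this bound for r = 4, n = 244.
Turán density bound = (3/4) · 244^2/2 = 22326

Turán's theorem: ex(n, K_{r+1}) is achieved by the complete r-partite Turán graph T(n, r) with parts as balanced as possible, and is at most (1 − 1/r) · n^2/2. For r = 4, n = 244: the density bound is (3/4) · 59536/2 = 22326. Since 4 ∣ 244, the Turán graph T(244, 4) has parts of equal size 61, and its edge count e(T(244, 4)) = 22326 attains the density bound exactly.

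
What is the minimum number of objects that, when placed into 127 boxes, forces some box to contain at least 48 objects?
n = (48 − 1)·127 + 1 = 5970

By the generalised pigeonhole principle, to guarantee some box contains ≥ r objects we need more than (r − 1) · k objects total. Threshold: n = (r − 1) · k + 1. With r = 48 and k = 127: n = 47 · 127 + 1 = 5969 + 1 = 5970. For n = 5969 = 47 · 127, we can put exactly 47 objects in every box, avoiding 48 in any single one — so 5970 is tight.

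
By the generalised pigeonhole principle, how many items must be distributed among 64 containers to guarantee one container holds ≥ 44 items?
n = (44 − 1)·64 + 1 = 2753

By the generalised pigeonhole principle, to guarantee some box contains ≥ r objects we need more than (r − 1) · k objects total. Threshold: n = (r − 1) · k + 1. With r = 44 and k = 64: n = 43 · 64 + 1 = 2752 + 1 = 2753. For n = 2752 = 43 · 64, we can put exactly 43 objects in every box, avoiding 44 in any single one — so 2753 is tight.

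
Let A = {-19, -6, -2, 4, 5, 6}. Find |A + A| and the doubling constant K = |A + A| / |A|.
K = |A + A| / |A| = 20/6 = 10/3

Enumerate A + A = {a + b : a, b ∈ A}. With |A| = 6, there are |A|^2 = 36 ordered sum pairs; collecting distinct values, A + A = {-38, -25, -21, -15, -14, -13, -12, -8, -4, -2, -1, 0, 2, 3, 4, 8, 9, 10, 11, 12}, so |A + A| = 20. Thus K = 20/6 = 10/3. For comparison, the minimum possible |A + A| over all 6-element sets is 2·6 − 1 = 11 (so min K = 11/6), attained only by arithmetic progressions.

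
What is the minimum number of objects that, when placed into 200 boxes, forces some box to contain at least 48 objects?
n = (48 − 1)·200 + 1 = 9401

By the generalised pigeonhole principle, to guarantee some box contains ≥ r objects we need more than (r − 1) · k objects total. Threshold: n = (r − 1) · k + 1. With r = 48 and k = 200: n = 47 · 200 + 1 = 9400 + 1 = 9401. For n = 9400 = 47 · 200, we can put exactly 47 objects in every box, avoiding 48 in any single one — so 9401 is tight.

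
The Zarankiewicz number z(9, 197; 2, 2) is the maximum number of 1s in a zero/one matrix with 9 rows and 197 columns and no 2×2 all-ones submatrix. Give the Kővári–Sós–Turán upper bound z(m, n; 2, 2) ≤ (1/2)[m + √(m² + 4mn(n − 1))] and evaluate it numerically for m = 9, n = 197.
z(9, 197; 2, 2) ≤ (1/2)[9 + √(9² + 4·9·197·196)] = (1/2)[9 + √1390113] = 594.0153

Kővári–Sós–Turán: let r_1, ..., r_9 be the row sums and z = Σ r_i the total number of 1s. Each pair of columns can share at most one row with both entries 1 (else a 2×2 all-ones block appears), so Σ_i C(r_i, 2) ≤ C(197, 2) = 19306. By convexity Σ_i C(r_i, 2) ≥ 9·C(z/9, 2) = z(z − 9)/(2·9), giving z² − 9z − 9·197·196 ≤ 0 and hence z ≤ (1/2)[9 + √(81 + 4·347508)] = (1/2)[9 + √1390113] ≈ (1/2)(9 + 1179.0305) = 594.0153.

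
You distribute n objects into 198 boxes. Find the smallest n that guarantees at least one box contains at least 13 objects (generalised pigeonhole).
n = (13 − 1)·198 + 1 = 2377

By the generalised pigeonhole principle, to guarantee some box contains ≥ r objects we need more than (r − 1) · k objects total. Threshold: n = (r − 1) · k + 1. With r = 13 and k = 198: n = 12 · 198 + 1 = 2376 + 1 = 2377. For n = 2376 = 12 · 198, we can put exactly 12 objects in every box, avoiding 13 in any single one — so 2377 is tight.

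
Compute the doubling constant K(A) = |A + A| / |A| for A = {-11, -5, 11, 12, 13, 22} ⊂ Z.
K = |A + A| / |A| = 20/6 = 10/3

Enumerate A + A = {a + b : a, b ∈ A}. With |A| = 6, there are |A|^2 = 36 ordered sum pairs; collecting distinct values, A + A = {-22, -16, -10, 0, 1, 2, 6, 7, 8, 11, 17, 22, 23, 24, 25, 26, 33, 34, 35, 44}, so |A + A| = 20. Thus K = 20/6 = 10/3. For comparison, the minimum possible |A + A| over all 6-element sets is 2·6 − 1 = 11 (so min K = 11/6), attained only by arithmetic progressions.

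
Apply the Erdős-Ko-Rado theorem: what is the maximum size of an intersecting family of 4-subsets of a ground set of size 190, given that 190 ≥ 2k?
max |F| = C(189, 3) = 1107414

Erdős-Ko-Rado (1961): when n ≥ 2k, max |F| = C(n−1, k−1). The bound is attained by the star {A : i ∈ A} for any fixed i ∈ [n]. Here C(190−1, 4−1) = C(189, 3) = 1107414.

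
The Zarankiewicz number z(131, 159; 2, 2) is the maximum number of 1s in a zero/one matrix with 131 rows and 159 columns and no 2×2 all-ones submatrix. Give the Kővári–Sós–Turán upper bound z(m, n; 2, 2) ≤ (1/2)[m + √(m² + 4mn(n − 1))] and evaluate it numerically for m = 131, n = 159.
z(131, 159; 2, 2) ≤ (1/2)[131 + √(131² + 4·131·159·158)] = (1/2)[131 + √13181089] = 1880.7885

Kővári–Sós–Turán: let r_1, ..., r_131 be the row sums and z = Σ r_i the total number of 1s. Each pair of columns can share at most one row with both entries 1 (else a 2×2 all-ones block appears), so Σ_i C(r_i, 2) ≤ C(159, 2) = 12561. By convexity Σ_i C(r_i, 2) ≥ 131·C(z/131, 2) = z(z − 131)/(2·131), giving z² − 131z − 131·159·158 ≤ 0 and hence z ≤ (1/2)[131 + √(17161 + 4·3290982)] = (1/2)[131 + √13181089] ≈ (1/2)(131 + 3630.577) = 1880.7885.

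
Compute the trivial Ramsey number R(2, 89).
R(2, 89) = 89

R(2, k) = k for all k ≥ 2: in a 2-colouring of K_k, either some edge is red (a red K_2) or all edges are blue (a blue K_k). And K_{88} coloured all-blue has no blue K_89, so R(2, 89) > 88. Hence R(2, 89) = 89.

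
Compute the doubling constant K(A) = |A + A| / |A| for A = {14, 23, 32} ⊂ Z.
K = |A + A| / |A| = 5/3

Enumerate A + A = {a + b : a, b ∈ A}. With |A| = 3, there are |A|^2 = 9 ordered sum pairs; collecting distinct values, A + A = {28, 37, 46, 55, 64}, so |A + A| = 5. Thus K = 5/3. Here |A + A| = 2|A| − 1 = 5, the minimum possible — so K = 5/3 is minimal, which holds iff A is an arithmetic progression.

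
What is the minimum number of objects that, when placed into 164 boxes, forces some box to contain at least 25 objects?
n = (25 − 1)·164 + 1 = 3937

By the generalised pigeonhole principle, to guarantee some box contains ≥ r objects we need more than (r − 1) · k objects total. Threshold: n = (r − 1) · k + 1. With r = 25 and k = 164: n = 24 · 164 + 1 = 3936 + 1 = 3937. For n = 3936 = 24 · 164, we can put exactly 24 objects in every box, avoiding 25 in any single one — so 3937 is tight.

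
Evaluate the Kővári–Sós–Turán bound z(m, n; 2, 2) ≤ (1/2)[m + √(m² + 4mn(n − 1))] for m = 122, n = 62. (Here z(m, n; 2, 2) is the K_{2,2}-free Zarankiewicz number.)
z(122, 62; 2, 2) ≤ (1/2)[122 + √(122² + 4·122·62·61)] = (1/2)[122 + √1860500] = 743.0007

Kővári–Sós–Turán: let r_1, ..., r_122 be the row sums and z = Σ r_i the total number of 1s. Each pair of columns can share at most one row with both entries 1 (else a 2×2 all-ones block appears), so Σ_i C(r_i, 2) ≤ C(62, 2) = 1891. By convexity Σ_i C(r_i, 2) ≥ 122·C(z/122, 2) = z(z − 122)/(2·122), giving z² − 122z − 122·62·61 ≤ 0 and hence z ≤ (1/2)[122 + √(14884 + 4·461404)] = (1/2)[122 + √1860500] ≈ (1/2)(122 + 1364.0015) = 743.0007.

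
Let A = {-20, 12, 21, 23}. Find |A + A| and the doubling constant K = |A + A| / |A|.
K = |A + A| / |A| = 10/4 = 5/2

Enumerate A + A = {a + b : a, b ∈ A}. With |A| = 4, there are |A|^2 = 16 ordered sum pairs; collecting distinct values, A + A = {-40, -8, 1, 3, 24, 33, 35, 42, 44, 46}, so |A + A| = 10. Thus K = 10/4 = 5/2. For comparison, the minimum possible |A + A| over all 4-element sets is 2·4 − 1 = 7 (so min K = 7/4), attained only by arithmetic progressions.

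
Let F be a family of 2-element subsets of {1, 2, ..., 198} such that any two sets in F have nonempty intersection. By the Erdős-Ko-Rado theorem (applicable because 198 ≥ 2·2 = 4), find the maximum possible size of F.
max |F| = C(197, 1) = 197

Erdős-Ko-Rado (1961): when n ≥ 2k, max |F| = C(n−1, k−1). The bound is attained by the star {A : i ∈ A} for any fixed i ∈ [n]. Here C(198−1, 2−1) = C(197, 1) = 197.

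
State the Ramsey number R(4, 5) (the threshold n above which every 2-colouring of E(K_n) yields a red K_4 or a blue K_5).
R(4, 5) = 25

Lower bound: an explicit 2-colouring of K_{24} (typically a Paley-type or other structured construction) avoids a red K_4 and a blue K_5, showing R(4, 5) > 24.
Upper bound: the simple Erdős–Szekeres recurrence only gives R(4, 5) ≤ 32; the tight bound R(4, 5) ≤ 25 requires a sharper case analysis (or computer search) of 2-colourings of K_{25}.
Hence R(4, 5) = 25.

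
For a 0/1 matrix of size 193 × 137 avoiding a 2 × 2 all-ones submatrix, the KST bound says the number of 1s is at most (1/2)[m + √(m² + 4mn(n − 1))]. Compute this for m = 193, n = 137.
z(193, 137; 2, 2) ≤ (1/2)[193 + √(193² + 4·193·137·136)] = (1/2)[193 + √14421153] = 1995.2597

Kővári–Sós–Turán: let r_1, ..., r_193 be the row sums and z = Σ r_i the total number of 1s. Each pair of columns can share at most one row with both entries 1 (else a 2×2 all-ones block appears), so Σ_i C(r_i, 2) ≤ C(137, 2) = 9316. By convexity Σ_i C(r_i, 2) ≥ 193·C(z/193, 2) = z(z − 193)/(2·193), giving z² − 193z − 193·137·136 ≤ 0 and hence z ≤ (1/2)[193 + √(37249 + 4·3595976)] = (1/2)[193 + √14421153] ≈ (1/2)(193 + 3797.5193) = 1995.2597.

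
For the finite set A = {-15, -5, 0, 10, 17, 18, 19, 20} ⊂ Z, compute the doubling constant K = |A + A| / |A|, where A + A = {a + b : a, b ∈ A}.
K = |A + A| / |A| = 30/8 = 15/4

Enumerate A + A = {a + b : a, b ∈ A}. With |A| = 8, there are |A|^2 = 64 ordered sum pairs; collecting distinct values, A + A = {-30, -20, -15, -10, -5, 0, 2, 3, 4, 5, 10, 12, 13, 14, 15, 17, 18, 19, 20, 27, 28, 29, 30, 34, 35, 36, 37, 38, 39, 40}, so |A + A| = 30. Thus K = 30/8 = 15/4. For comparison, the minimum possible |A + A| over all 8-element sets is 2·8 − 1 = 15 (so min K = 15/8), attained only by arithmetic progressions.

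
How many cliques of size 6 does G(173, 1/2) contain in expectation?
E[# K_6] = C(173, 6) · (1/2)^C(6, 2) = 34110106212 / 2^15 = 8527526553/8192 ≈ 1040957.831177

For each 6-subset S of vertices (there are C(173, 6) = 34110106212 such S), let X_S = 1 if S induces a K_6 (all C(6, 2) = 15 edges present). Then P(X_S = 1) = (1/2)^15 = 1/32768. By linearity of expectation, E[# K_6] = C(173, 6) · (1/2)^15 = 34110106212 / 32768 = 8527526553/8192 ≈ 1040957.831177.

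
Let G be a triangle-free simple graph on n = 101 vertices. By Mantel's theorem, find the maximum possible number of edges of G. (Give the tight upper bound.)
ex(101, K_3) = ⌊101^2/4⌋ = 2550

Mantel (1907): a triangle-free graph on n vertices has at most ⌊n^2/4⌋ edges, with equality for the complete bipartite graph K_{⌊n/2⌋, ⌈n/2⌉}. For n = 101: ⌊101^2/4⌋ = ⌊10201/4⌋ = 2550. The extremal graph is K_{50, 51}, which has 50·51 = 2550 edges.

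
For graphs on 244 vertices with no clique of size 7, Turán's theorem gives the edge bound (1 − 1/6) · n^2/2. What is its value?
Turán density bound = (5/6) · 244^2/2 = 74420/3 ≈ 24806.6667

Turán's theorem: ex(n, K_{r+1}) is achieved by the complete r-partite Turán graph T(n, r) with parts as balanced as possible, and is at most (1 − 1/r) · n^2/2. For r = 6, n = 244: the density bound is (5/6) · 59536/2 = 74420/3 ≈ 24806.6667. The integer-valued extremum is e(T(244, 6)) = 24806, which is strictly less than the density bound 74420/3 since 6 ∤ 244 (the parts of T(244, 6) cannot all be equal).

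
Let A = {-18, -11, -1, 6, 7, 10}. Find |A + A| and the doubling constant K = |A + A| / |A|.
K = |A + A| / |A| = 20/6 = 10/3

Enumerate A + A = {a + b : a, b ∈ A}. With |A| = 6, there are |A|^2 = 36 ordered sum pairs; collecting distinct values, A + A = {-36, -29, -22, -19, -12, -11, -8, -5, -4, -2, -1, 5, 6, 9, 12, 13, 14, 16, 17, 20}, so |A + A| = 20. Thus K = 20/6 = 10/3. For comparison, the minimum possible |A + A| over all 6-element sets is 2·6 − 1 = 11 (so min K = 11/6), attained only by arithmetic progressions.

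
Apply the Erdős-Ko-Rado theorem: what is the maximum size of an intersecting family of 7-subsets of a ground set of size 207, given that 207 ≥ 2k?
max |F| = C(206, 6) = 98619368491

Erdős-Ko-Rado (1961): when n ≥ 2k, max |F| = C(n−1, k−1). The bound is attained by the star {A : i ∈ A} for any fixed i ∈ [n]. Here C(207−1, 7−1) = C(206, 6) = 98619368491.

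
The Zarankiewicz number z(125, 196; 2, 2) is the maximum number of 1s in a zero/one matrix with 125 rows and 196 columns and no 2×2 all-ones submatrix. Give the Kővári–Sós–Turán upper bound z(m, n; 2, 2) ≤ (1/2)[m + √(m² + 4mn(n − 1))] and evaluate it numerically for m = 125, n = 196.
z(125, 196; 2, 2) ≤ (1/2)[125 + √(125² + 4·125·196·195)] = (1/2)[125 + √19125625] = 2249.1427

Kővári–Sós–Turán: let r_1, ..., r_125 be the row sums and z = Σ r_i the total number of 1s. Each pair of columns can share at most one row with both entries 1 (else a 2×2 all-ones block appears), so Σ_i C(r_i, 2) ≤ C(196, 2) = 19110. By convexity Σ_i C(r_i, 2) ≥ 125·C(z/125, 2) = z(z − 125)/(2·125), giving z² − 125z − 125·196·195 ≤ 0 and hence z ≤ (1/2)[125 + √(15625 + 4·4777500)] = (1/2)[125 + √19125625] ≈ (1/2)(125 + 4373.2854) = 2249.1427.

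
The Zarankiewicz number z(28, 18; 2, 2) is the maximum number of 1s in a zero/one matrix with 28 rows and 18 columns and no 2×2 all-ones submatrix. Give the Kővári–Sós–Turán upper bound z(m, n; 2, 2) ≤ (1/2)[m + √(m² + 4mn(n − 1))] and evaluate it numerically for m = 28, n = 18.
z(28, 18; 2, 2) ≤ (1/2)[28 + √(28² + 4·28·18·17)] = (1/2)[28 + √35056] = 107.6162

Kővári–Sós–Turán: let r_1, ..., r_28 be the row sums and z = Σ r_i the total number of 1s. Each pair of columns can share at most one row with both entries 1 (else a 2×2 all-ones block appears), so Σ_i C(r_i, 2) ≤ C(18, 2) = 153. By convexity Σ_i C(r_i, 2) ≥ 28·C(z/28, 2) = z(z − 28)/(2·28), giving z² − 28z − 28·18·17 ≤ 0 and hence z ≤ (1/2)[28 + √(784 + 4·8568)] = (1/2)[28 + √35056] ≈ (1/2)(28 + 187.2325) = 107.6162.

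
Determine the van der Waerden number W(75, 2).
W(75, 2) = 75 + 1 = 76

A 2-term AP is any pair of integers, so a monochromatic 2-AP exists iff some colour is used at least twice. With 75 colours, the colouring i ↦ i on {1, ..., 75} uses each colour once, avoiding any monochromatic pair, so W(75, 2) > 75. For {1, ..., 76}, pigeonhole forces two integers of the same colour, which form a monochromatic 2-AP. Hence W(75, 2) = 76.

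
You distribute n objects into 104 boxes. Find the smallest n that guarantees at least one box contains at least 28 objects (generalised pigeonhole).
n = (28 − 1)·104 + 1 = 2809

By the generalised pigeonhole principle, to guarantee some box contains ≥ r objects we need more than (r − 1) · k objects total. Threshold: n = (r − 1) · k + 1. With r = 28 and k = 104: n = 27 · 104 + 1 = 2808 + 1 = 2809. For n = 2808 = 27 · 104, we can put exactly 27 objects in every box, avoiding 28 in any single one — so 2809 is tight.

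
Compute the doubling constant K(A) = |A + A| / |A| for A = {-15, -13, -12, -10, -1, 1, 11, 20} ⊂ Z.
K = |A + A| / |A| = 31/8

Enumerate A + A = {a + b : a, b ∈ A}. With |A| = 8, there are |A|^2 = 64 ordered sum pairs; collecting distinct values, A + A = {-30, -28, -27, -26, -25, -24, -23, -22, -20, -16, -14, -13, -12, -11, -9, -4, -2, -1, 0, 1, 2, 5, 7, 8, 10, 12, 19, 21, 22, 31, 40}, so |A + A| = 31. Thus K = 31/8. For comparison, the minimum possible |A + A| over all 8-element sets is 2·8 − 1 = 15 (so min K = 15/8), attained only by arithmetic progressions.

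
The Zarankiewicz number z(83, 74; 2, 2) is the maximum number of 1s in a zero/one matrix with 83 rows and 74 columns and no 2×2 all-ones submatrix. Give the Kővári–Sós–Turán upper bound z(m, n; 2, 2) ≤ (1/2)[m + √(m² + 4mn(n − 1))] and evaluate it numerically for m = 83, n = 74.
z(83, 74; 2, 2) ≤ (1/2)[83 + √(83² + 4·83·74·73)] = (1/2)[83 + √1800353] = 712.3862

Kővári–Sós–Turán: let r_1, ..., r_83 be the row sums and z = Σ r_i the total number of 1s. Each pair of columns can share at most one row with both entries 1 (else a 2×2 all-ones block appears), so Σ_i C(r_i, 2) ≤ C(74, 2) = 2701. By convexity Σ_i C(r_i, 2) ≥ 83·C(z/83, 2) = z(z − 83)/(2·83), giving z² − 83z − 83·74·73 ≤ 0 and hence z ≤ (1/2)[83 + √(6889 + 4·448366)] = (1/2)[83 + √1800353] ≈ (1/2)(83 + 1341.7723) = 712.3862.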